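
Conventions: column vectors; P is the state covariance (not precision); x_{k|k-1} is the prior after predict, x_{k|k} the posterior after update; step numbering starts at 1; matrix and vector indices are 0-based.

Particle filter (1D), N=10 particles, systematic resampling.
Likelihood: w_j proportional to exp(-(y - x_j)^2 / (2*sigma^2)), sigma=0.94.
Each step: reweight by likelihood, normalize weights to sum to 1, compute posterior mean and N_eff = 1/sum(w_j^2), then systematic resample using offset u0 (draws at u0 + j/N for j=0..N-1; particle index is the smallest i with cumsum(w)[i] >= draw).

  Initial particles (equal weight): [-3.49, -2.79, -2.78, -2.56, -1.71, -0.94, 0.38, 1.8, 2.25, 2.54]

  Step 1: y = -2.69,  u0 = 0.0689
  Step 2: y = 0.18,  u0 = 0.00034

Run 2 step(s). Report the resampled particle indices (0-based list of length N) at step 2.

resampled_idx = [0, 8, 8, 9, 9, 9, 9, 9, 9, 9]

step 1: w=[0.1568, 0.2240, 0.2243, 0.2231, 0.1308, 0.0398, 0.0011, 0.0000, 0.0000, 0.0000]  mean=-2.6278  Neff=5.1661  idx=[0, 1, 1, 1, 2, 2, 3, 3, 4, 5]
step 2: w=[0.0007, 0.0099, 0.0099, 0.0099, 0.0102, 0.0102, 0.0208, 0.0208, 0.1926, 0.7150]  mean=-1.2499  Neff=1.8191  idx=[0, 8, 8, 9, 9, 9, 9, 9, 9, 9]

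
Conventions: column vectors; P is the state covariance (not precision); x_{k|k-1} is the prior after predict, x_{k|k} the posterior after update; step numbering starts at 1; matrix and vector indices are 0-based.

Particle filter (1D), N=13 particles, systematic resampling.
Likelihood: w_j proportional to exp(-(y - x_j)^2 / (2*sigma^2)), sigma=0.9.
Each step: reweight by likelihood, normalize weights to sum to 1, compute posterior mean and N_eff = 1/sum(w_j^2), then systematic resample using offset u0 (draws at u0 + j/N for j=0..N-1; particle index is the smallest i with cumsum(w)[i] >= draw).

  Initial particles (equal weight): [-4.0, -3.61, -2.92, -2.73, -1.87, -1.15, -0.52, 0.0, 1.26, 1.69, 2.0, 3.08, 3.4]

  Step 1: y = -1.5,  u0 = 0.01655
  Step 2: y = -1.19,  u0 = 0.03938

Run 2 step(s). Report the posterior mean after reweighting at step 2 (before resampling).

step 1: w=[0.0062, 0.0187, 0.0841, 0.1147, 0.2682, 0.2706, 0.1613, 0.0728, 0.0026, 0.0005, 0.0002, 0.0000, 0.0000]  mean=-1.5430  Neff=5.0723  idx=[1, 2, 3, 4, 4, 4, 4, 5, 5, 5, 6, 6, 7]
step 2: w=[0.0032, 0.0189, 0.0277, 0.0900, 0.0900, 0.0900, 0.0900, 0.1196, 0.1196, 0.1196, 0.0907, 0.0907, 0.0499]  mean=-1.3225  Neff=10.4816  idx=[2, 3, 4, 5, 6, 7, 7, 8, 9, 9, 10, 11, 12]

post_mean = -1.3225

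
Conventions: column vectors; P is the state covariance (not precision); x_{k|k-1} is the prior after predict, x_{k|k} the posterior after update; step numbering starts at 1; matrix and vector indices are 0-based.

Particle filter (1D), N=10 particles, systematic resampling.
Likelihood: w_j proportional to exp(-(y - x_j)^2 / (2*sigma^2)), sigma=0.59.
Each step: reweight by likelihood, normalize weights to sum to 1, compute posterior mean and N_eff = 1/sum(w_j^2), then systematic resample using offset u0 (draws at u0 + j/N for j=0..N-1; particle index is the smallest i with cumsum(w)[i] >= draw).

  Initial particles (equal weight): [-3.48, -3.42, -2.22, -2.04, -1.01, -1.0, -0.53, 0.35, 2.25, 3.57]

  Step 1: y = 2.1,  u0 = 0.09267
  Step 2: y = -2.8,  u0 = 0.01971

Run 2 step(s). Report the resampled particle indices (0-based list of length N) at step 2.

resampled_idx = [0, 1, 1, 2, 3, 4, 5, 6, 7, 8]

step 1: w=[0.0000, 0.0000, 0.0000, 0.0000, 0.0000, 0.0000, 0.0000, 0.0120, 0.9442, 0.0438]  mean=2.2849  Neff=1.1191  idx=[8, 8, 8, 8, 8, 8, 8, 8, 8, 9]
step 2: w=[0.1111, 0.1111, 0.1111, 0.1111, 0.1111, 0.1111, 0.1111, 0.1111, 0.1111, 0.0000]  mean=2.2500  Neff=9.0000  idx=[0, 1, 1, 2, 3, 4, 5, 6, 7, 8]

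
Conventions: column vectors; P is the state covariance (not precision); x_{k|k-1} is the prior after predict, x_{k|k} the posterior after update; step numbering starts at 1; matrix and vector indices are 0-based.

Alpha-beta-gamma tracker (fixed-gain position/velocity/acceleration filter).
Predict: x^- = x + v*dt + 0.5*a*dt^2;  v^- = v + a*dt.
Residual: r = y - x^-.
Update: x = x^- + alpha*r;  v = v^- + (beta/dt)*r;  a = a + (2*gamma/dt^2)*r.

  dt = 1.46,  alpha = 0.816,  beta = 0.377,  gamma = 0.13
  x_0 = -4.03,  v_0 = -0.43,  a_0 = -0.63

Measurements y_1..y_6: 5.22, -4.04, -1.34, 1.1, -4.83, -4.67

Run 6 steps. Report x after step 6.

step 1: x_pred=-5.3293  r=10.5493  x^+=3.2789  v^+=1.3742  a^+=0.6567
step 2: x_pred=5.9852  r=-10.0252  x^+=-2.1954  v^+=-0.2557  a^+=-0.5661
step 3: x_pred=-3.1719  r=1.8319  x^+=-1.6771  v^+=-0.6091  a^+=-0.3426
step 4: x_pred=-2.9315  r=4.0315  x^+=0.3582  v^+=-0.0683  a^+=0.1491
step 5: x_pred=0.4174  r=-5.2474  x^+=-3.8645  v^+=-1.2056  a^+=-0.4909
step 6: x_pred=-6.1479  r=1.4779  x^+=-4.9419  v^+=-1.5407  a^+=-0.3107

x_post = -4.9419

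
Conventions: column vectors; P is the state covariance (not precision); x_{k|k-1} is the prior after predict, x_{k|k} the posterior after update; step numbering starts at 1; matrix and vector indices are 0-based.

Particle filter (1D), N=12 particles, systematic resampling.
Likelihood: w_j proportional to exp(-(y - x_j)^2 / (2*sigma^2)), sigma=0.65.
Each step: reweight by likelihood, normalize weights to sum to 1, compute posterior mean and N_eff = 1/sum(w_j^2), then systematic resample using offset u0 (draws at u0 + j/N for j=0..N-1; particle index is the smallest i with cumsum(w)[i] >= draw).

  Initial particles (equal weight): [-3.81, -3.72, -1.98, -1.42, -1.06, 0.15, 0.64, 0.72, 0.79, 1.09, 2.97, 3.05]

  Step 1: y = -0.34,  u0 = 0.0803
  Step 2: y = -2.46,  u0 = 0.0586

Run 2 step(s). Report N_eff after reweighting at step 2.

step 1: w=[0.0000, 0.0000, 0.0167, 0.1013, 0.2181, 0.3032, 0.1293, 0.1066, 0.0889, 0.0358, 0.0000, 0.0000]  mean=-0.0939  Neff=5.3378  idx=[3, 4, 4, 4, 5, 5, 5, 6, 6, 7, 8, 9]
step 2: w=[0.4844, 0.1713, 0.1713, 0.1713, 0.0005, 0.0005, 0.0005, 0.0000, 0.0000, 0.0000, 0.0000, 0.0000]  mean=-1.2323  Neff=3.0991  idx=[0, 0, 0, 0, 0, 0, 1, 1, 2, 2, 3, 3]

N_eff = 3.0991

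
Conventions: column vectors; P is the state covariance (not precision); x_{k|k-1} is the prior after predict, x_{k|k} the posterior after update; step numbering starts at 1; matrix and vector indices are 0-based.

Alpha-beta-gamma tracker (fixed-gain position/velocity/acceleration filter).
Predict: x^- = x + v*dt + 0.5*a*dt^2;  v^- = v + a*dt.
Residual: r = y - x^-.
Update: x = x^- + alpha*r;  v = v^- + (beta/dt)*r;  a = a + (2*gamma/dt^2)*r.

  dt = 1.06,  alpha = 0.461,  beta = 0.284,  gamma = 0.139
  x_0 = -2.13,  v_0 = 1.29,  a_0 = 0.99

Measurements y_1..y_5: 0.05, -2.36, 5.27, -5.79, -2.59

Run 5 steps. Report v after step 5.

step 1: x_pred=-0.2064  r=0.2564  x^+=-0.0882  v^+=2.4081  a^+=1.0534
step 2: x_pred=3.0562  r=-5.4162  x^+=0.5593  v^+=2.0736  a^+=-0.2866
step 3: x_pred=2.5963  r=2.6737  x^+=3.8289  v^+=2.4861  a^+=0.3749
step 4: x_pred=6.6748  r=-12.4648  x^+=0.9285  v^+=-0.4561  a^+=-2.7091
step 5: x_pred=-1.0770  r=-1.5130  x^+=-1.7745  v^+=-3.7332  a^+=-3.0835

v_post = -3.7332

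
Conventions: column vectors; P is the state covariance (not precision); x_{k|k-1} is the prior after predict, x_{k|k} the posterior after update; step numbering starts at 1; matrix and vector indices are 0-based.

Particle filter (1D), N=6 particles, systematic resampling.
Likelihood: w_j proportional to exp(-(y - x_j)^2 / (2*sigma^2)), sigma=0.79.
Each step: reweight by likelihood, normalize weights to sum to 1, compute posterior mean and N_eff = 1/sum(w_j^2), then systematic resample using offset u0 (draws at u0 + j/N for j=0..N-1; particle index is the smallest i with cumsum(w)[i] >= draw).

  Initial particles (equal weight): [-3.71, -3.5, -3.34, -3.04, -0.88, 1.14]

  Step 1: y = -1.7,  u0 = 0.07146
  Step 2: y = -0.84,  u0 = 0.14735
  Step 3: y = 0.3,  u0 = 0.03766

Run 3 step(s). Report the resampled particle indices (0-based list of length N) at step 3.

step 1: w=[0.0373, 0.0709, 0.1102, 0.2255, 0.5546, 0.0015]  mean=-1.9266  Neff=2.6526  idx=[1, 3, 3, 4, 4, 4]
step 2: w=[0.0011, 0.0068, 0.0068, 0.3284, 0.3284, 0.3284]  mean=-0.9124  Neff=3.0896  idx=[3, 3, 4, 4, 5, 5]
step 3: w=[0.1667, 0.1667, 0.1667, 0.1667, 0.1667, 0.1667]  mean=-0.8800  Neff=6.0000  idx=[0, 1, 2, 3, 4, 5]

resampled_idx = [0, 1, 2, 3, 4, 5]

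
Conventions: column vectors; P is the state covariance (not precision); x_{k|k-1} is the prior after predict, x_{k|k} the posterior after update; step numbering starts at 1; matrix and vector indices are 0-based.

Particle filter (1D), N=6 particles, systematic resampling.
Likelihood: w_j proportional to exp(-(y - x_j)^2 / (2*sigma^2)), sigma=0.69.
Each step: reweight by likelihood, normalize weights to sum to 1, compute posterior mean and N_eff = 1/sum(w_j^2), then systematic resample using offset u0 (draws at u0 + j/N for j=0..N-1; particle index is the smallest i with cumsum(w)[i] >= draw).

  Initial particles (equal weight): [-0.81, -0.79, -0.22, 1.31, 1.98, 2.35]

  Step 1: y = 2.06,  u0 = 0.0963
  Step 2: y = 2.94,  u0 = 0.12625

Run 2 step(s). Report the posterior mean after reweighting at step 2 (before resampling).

post_mean = 2.1624

step 1: w=[0.0001, 0.0001, 0.0017, 0.2245, 0.4026, 0.3710]  mean=1.9627  Neff=2.8559  idx=[3, 4, 4, 4, 5, 5]
step 2: w=[0.0237, 0.1468, 0.1468, 0.1468, 0.2680, 0.2680]  mean=2.1624  Neff=4.7885  idx=[1, 2, 3, 4, 5, 5]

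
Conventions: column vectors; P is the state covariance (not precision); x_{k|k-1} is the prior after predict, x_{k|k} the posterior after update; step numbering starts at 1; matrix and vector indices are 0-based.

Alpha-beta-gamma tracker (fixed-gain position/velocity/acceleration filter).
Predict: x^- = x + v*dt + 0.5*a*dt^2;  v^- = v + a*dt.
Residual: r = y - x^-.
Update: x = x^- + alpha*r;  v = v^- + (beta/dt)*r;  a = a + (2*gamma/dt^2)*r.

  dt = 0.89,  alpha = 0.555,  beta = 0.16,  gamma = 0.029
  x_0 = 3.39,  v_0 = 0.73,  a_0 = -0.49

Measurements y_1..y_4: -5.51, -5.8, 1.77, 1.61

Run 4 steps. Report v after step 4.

step 1: x_pred=3.8456  r=-9.3556  x^+=-1.3467  v^+=-1.3880  a^+=-1.1750
step 2: x_pred=-3.0475  r=-2.7525  x^+=-4.5751  v^+=-2.9286  a^+=-1.3766
step 3: x_pred=-7.7268  r=9.4968  x^+=-2.4561  v^+=-2.4465  a^+=-0.6812
step 4: x_pred=-4.9033  r=6.5133  x^+=-1.2884  v^+=-1.8819  a^+=-0.2043

v_post = -1.8819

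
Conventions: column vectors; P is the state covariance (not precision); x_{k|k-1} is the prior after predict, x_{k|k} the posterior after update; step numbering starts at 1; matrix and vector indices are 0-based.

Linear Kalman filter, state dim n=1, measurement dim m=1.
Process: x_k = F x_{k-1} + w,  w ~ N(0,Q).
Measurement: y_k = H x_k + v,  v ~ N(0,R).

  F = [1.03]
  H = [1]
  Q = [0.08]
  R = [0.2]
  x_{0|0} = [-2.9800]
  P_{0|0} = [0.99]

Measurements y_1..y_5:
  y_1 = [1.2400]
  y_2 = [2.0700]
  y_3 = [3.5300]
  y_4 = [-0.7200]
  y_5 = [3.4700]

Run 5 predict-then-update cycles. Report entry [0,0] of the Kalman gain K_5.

step 1: x^-=[-3.0694]  P^-=[1.1303]  S=[1.3303]  K=[0.8497]  nu=[4.3094]  x^+=[0.5921]  P^+=[0.1699]
step 2: x^-=[0.6099]  P^-=[0.2603]  S=[0.4603]  K=[0.5655]  nu=[1.4601]  x^+=[1.4355]  P^+=[0.1131]
step 3: x^-=[1.4786]  P^-=[0.2000]  S=[0.4000]  K=[0.5000]  nu=[2.0514]  x^+=[2.5043]  P^+=[0.1000]
step 4: x^-=[2.5794]  P^-=[0.1861]  S=[0.3861]  K=[0.4820]  nu=[-3.2994]  x^+=[0.9892]  P^+=[0.0964]
step 5: x^-=[1.0188]  P^-=[0.1823]  S=[0.3823]  K=[0.4768]  nu=[2.4512]  x^+=[2.1876]  P^+=[0.0954]

K[0,0] = 0.4768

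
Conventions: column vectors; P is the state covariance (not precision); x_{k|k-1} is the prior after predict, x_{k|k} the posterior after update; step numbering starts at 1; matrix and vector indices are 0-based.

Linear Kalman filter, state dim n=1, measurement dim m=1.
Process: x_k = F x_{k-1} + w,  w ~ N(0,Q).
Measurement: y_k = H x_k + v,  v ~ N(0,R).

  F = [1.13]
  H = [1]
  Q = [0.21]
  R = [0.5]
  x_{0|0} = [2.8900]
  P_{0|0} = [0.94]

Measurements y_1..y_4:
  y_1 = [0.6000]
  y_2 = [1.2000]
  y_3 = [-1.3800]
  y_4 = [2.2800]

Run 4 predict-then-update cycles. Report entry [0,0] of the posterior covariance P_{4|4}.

P_post[0,0] = 0.2624

step 1: x^-=[3.2657]  P^-=[1.4103]  S=[1.9103]  K=[0.7383]  nu=[-2.6657]  x^+=[1.2977]  P^+=[0.3691]
step 2: x^-=[1.4664]  P^-=[0.6813]  S=[1.1813]  K=[0.5768]  nu=[-0.2664]  x^+=[1.3128]  P^+=[0.2884]
step 3: x^-=[1.4834]  P^-=[0.5782]  S=[1.0782]  K=[0.5363]  nu=[-2.8634]  x^+=[-0.0522]  P^+=[0.2681]
step 4: x^-=[-0.0589]  P^-=[0.5524]  S=[1.0524]  K=[0.5249]  nu=[2.3389]  x^+=[1.1687]  P^+=[0.2624]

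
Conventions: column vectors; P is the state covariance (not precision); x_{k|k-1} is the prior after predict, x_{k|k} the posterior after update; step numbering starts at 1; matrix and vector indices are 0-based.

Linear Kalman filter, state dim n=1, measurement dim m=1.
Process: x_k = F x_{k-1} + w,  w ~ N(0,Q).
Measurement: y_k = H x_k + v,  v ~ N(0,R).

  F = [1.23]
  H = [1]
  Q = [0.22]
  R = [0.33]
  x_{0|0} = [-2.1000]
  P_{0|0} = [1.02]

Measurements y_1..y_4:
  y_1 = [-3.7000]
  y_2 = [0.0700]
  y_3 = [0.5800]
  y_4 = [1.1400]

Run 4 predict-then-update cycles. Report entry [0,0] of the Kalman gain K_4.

K[0,0] = 0.6171

step 1: x^-=[-2.5830]  P^-=[1.7632]  S=[2.0932]  K=[0.8423]  nu=[-1.1170]  x^+=[-3.5239]  P^+=[0.2780]
step 2: x^-=[-4.3344]  P^-=[0.6405]  S=[0.9705]  K=[0.6600]  nu=[4.4044]  x^+=[-1.4276]  P^+=[0.2178]
step 3: x^-=[-1.7559]  P^-=[0.5495]  S=[0.8795]  K=[0.6248]  nu=[2.3359]  x^+=[-0.2965]  P^+=[0.2062]
step 4: x^-=[-0.3646]  P^-=[0.5319]  S=[0.8619]  K=[0.6171]  nu=[1.5046]  x^+=[0.5639]  P^+=[0.2037]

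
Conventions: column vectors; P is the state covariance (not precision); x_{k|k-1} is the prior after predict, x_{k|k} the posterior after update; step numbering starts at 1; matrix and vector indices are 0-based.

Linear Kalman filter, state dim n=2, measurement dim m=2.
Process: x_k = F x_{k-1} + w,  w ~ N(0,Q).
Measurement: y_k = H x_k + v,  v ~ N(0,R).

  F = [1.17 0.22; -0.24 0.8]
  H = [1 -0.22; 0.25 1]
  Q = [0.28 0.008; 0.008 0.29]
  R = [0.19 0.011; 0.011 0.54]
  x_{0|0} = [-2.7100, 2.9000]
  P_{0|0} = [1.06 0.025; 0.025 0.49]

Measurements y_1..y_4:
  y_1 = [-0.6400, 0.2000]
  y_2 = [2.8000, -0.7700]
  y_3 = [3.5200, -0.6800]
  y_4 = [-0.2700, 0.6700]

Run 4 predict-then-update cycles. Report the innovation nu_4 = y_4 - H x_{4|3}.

step 1: x^-=[-2.5327, 2.9704]  P^-=[1.7676 -0.1813; -0.1813 0.6551]  S=[2.0691 0.1374; 0.1374 1.2149]  K=[0.8658 0.1165; -0.1921 0.5236]  nu=[2.5462, -2.1372]  x^+=[-0.5772, 1.3623]  P^+=[0.1723 0.0294; 0.0294 0.2733]
step 2: x^-=[-0.3756, 1.2284]  P^-=[0.5442 0.0337; 0.0337 0.4635]  S=[0.7418 0.0769; 0.0769 1.0544]  K=[0.7123 0.1090; -0.1395 0.4578]  nu=[3.4459, -1.9045]  x^+=[1.8712, -0.1243]  P^+=[0.1433 0.0309; 0.0309 0.2380]
step 3: x^-=[2.1620, -0.5485]  P^-=[0.5036 0.0369; 0.0369 0.4387]  S=[0.6986 0.0753; 0.0753 1.0286]  K=[0.6977 0.1072; -0.1333 0.4452]  nu=[1.2373, -0.6720]  x^+=[2.9532, -1.0126]  P^+=[0.1404 0.0305; 0.0305 0.2313]
step 4: x^-=[3.2325, -1.5189]  P^-=[0.4991 0.0362; 0.0362 0.4344]  S=[0.6942 0.0744; 0.0744 1.0237]  K=[0.6961 0.1066; -0.1330 0.4429]  nu=[-3.8367, 1.3807]  x^+=[0.7092, -0.3970]  P^+=[0.1401 0.0302; 0.0302 0.2301]

innov = [-3.8367, 1.3807]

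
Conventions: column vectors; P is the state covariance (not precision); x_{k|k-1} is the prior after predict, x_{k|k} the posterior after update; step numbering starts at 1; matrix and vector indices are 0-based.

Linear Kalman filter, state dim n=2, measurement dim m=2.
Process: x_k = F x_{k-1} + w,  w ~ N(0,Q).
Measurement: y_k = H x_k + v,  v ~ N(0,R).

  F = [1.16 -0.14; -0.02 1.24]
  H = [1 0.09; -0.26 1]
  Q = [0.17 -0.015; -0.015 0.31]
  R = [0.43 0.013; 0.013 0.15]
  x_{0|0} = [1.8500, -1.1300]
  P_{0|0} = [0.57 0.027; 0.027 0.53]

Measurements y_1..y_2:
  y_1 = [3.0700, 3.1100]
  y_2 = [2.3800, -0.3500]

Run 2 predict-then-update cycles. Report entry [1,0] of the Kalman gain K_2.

step 1: x^-=[2.3042, -1.4382]  P^-=[0.9386 -0.0813; -0.0813 1.1238]  S=[1.3631 -0.2093; -0.2093 1.3796]  K=[0.6624 -0.1353; 0.1454 0.8520]  nu=[0.8952, 5.1473]  x^+=[2.2006, 3.0775]  P^+=[0.2776 0.0605; 0.0605 0.1454]
step 2: x^-=[2.1219, 3.7721]  P^-=[0.5268 0.0405; 0.0405 0.5307]  S=[0.9684 -0.0366; -0.0366 0.6953]  K=[0.5436 -0.1101; 0.1197 0.7545]  nu=[-0.0814, -3.5704]  x^+=[2.4707, 1.0685]  P^+=[0.2278 0.0498; 0.0498 0.1277]

K[1,0] = 0.1197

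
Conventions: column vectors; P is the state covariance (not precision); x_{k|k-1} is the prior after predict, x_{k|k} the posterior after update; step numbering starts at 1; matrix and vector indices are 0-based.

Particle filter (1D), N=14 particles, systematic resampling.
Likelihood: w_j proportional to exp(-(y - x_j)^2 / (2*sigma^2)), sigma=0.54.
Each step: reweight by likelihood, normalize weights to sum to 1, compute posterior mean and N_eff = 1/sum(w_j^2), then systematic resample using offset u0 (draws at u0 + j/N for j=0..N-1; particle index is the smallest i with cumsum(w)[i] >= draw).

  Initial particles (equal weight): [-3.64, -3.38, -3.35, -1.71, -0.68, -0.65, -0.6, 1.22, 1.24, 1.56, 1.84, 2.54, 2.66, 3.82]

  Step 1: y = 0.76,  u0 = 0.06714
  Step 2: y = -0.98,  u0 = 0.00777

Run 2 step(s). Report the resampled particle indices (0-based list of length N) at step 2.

step 1: w=[0.0000, 0.0000, 0.0000, 0.0000, 0.0147, 0.0170, 0.0215, 0.3571, 0.3457, 0.1713, 0.0695, 0.0022, 0.0011, 0.0000]  mean=1.2339  Neff=3.5442  idx=[7, 7, 7, 7, 7, 8, 8, 8, 8, 8, 9, 9, 9, 10]
step 2: w=[0.1054, 0.1054, 0.1054, 0.1054, 0.1054, 0.0905, 0.0905, 0.0905, 0.0905, 0.0905, 0.0066, 0.0066, 0.0066, 0.0005]  mean=1.2361  Neff=10.3483  idx=[0, 0, 1, 2, 2, 3, 4, 4, 5, 6, 7, 7, 8, 9]

resampled_idx = [0, 0, 1, 2, 2, 3, 4, 4, 5, 6, 7, 7, 8, 9]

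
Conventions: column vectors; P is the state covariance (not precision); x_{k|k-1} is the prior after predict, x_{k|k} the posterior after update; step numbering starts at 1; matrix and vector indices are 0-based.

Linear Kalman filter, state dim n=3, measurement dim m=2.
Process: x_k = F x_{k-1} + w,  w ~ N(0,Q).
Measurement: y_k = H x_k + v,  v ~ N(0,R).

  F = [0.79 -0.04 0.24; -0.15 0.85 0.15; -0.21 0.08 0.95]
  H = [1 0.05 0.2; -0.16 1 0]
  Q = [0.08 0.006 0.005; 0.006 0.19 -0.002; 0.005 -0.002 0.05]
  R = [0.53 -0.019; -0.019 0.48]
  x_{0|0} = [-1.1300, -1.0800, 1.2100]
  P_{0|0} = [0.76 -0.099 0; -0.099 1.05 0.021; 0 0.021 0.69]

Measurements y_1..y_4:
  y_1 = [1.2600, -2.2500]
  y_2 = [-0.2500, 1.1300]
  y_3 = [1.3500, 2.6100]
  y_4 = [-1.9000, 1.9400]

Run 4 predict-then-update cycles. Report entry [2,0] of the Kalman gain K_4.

step 1: x^-=[-0.5591, -0.5670, 1.3004]  P^-=[0.6016 -0.1578 0.0254; -0.1578 1.0118 0.2277; 0.0254 0.2277 0.7195]  S=[1.1618 -0.1765; -0.1765 1.5578]  K=[0.4992 -0.1066; 0.0489 0.6713; 0.1804 0.1640]  nu=[1.5874, -1.7725]  x^+=[0.4222, -1.6793, 1.2961]  P^+=[0.2756 -0.0165 -0.0410; -0.0165 0.3187 0.0688; -0.0410 0.0688 0.6502]
step 2: x^-=[0.7117, -1.2963, 1.0083]  P^-=[0.2742 -0.0151 0.0753; -0.0151 0.4646 0.1876; 0.0753 0.1876 0.6783]  S=[0.8648 -0.0195; -0.0195 0.9565]  K=[0.3323 -0.0548; 0.0639 0.4896; 0.2591 0.1888]  nu=[-1.0986, 2.5402]  x^+=[0.2073, -0.1228, 1.2033]  P^+=[0.1751 -0.0046 0.0117; -0.0046 0.2331 0.0876; 0.0117 0.0876 0.5881]
step 3: x^-=[0.4575, 0.0450, 1.0898]  P^-=[0.2266 0.0137 0.1155; 0.0137 0.3985 0.1738; 0.1155 0.1738 0.5988]  S=[0.8326 0.0093; 0.0093 0.8800]  K=[0.3010 -0.0288; 0.0771 0.4496; 0.2911 0.1734]  nu=[0.6723, 2.6382]  x^+=[0.5838, 1.2830, 1.7429]  P^+=[0.1505 0.0045 0.0466; 0.0045 0.2151 0.0852; 0.0466 0.0852 0.5008]
step 4: x^-=[0.8282, 1.2644, 1.6358]  P^-=[0.2189 0.0226 0.1248; 0.0226 0.3785 0.1496; 0.1248 0.1496 0.5042]  S=[0.8252 0.0133; 0.0133 0.8569]  K=[0.2972 -0.0190; 0.0796 0.4363; 0.2802 0.1469]  nu=[-3.1186, 0.8081]  x^+=[-0.1140, 1.3687, 0.8807]  P^+=[0.1458 0.0085 0.0580; 0.0085 0.2093 0.0745; 0.0580 0.0745 0.4198]

K[2,0] = 0.2802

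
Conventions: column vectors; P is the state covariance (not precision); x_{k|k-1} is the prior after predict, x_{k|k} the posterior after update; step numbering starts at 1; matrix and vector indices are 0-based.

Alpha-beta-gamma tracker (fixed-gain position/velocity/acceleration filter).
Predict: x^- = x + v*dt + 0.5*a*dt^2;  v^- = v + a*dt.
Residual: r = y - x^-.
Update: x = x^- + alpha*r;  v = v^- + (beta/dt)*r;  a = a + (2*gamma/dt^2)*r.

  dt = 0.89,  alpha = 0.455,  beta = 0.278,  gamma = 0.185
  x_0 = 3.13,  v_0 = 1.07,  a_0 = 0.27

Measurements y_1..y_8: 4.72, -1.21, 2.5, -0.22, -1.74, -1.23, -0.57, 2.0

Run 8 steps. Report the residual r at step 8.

resid = 2.0686

step 1: x_pred=4.1892  r=0.5308  x^+=4.4307  v^+=1.4761  a^+=0.5179
step 2: x_pred=5.9496  r=-7.1596  x^+=2.6920  v^+=-0.2993  a^+=-2.8264
step 3: x_pred=1.3062  r=1.1938  x^+=1.8494  v^+=-2.4419  a^+=-2.2688
step 4: x_pred=-1.2225  r=1.0025  x^+=-0.7663  v^+=-4.1480  a^+=-1.8005
step 5: x_pred=-5.1711  r=3.4311  x^+=-3.6100  v^+=-4.6787  a^+=-0.1978
step 6: x_pred=-7.8523  r=6.6223  x^+=-4.8392  v^+=-2.7861  a^+=2.8956
step 7: x_pred=-6.1720  r=5.6020  x^+=-3.6231  v^+=1.5408  a^+=5.5124
step 8: x_pred=-0.0686  r=2.0686  x^+=0.8726  v^+=7.0929  a^+=6.4786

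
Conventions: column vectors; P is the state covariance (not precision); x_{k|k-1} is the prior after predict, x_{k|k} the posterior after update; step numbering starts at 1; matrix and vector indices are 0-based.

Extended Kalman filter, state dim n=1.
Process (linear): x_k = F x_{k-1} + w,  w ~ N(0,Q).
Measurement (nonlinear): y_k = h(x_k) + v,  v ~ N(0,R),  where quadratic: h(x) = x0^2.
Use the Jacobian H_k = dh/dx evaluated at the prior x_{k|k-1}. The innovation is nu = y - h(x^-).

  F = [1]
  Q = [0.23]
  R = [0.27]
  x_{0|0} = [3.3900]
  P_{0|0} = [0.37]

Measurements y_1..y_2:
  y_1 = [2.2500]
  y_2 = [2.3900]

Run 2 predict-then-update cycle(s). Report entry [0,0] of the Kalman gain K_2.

step 1: x^-=[3.3900]  P^-=[0.6000]  H_jac=[6.7800]  S=[27.8510]  K=[0.1461]  nu=[-9.2421]  x^+=[2.0401]  P^+=[0.0058]
step 2: x^-=[2.0401]  P^-=[0.2358]  H_jac=[4.0801]  S=[4.1958]  K=[0.2293]  nu=[-1.7719]  x^+=[1.6337]  P^+=[0.0152]

K[0,0] = 0.2293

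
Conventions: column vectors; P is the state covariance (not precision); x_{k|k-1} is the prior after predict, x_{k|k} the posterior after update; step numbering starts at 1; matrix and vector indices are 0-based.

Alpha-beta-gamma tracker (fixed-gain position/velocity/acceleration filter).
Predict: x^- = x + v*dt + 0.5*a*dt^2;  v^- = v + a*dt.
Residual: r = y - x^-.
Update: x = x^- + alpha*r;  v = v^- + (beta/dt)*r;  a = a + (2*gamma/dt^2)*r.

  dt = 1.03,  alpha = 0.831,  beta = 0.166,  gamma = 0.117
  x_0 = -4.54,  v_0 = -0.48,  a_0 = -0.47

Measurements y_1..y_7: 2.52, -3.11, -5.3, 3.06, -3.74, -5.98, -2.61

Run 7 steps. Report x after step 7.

step 1: x_pred=-5.2837  r=7.8037  x^+=1.2012  v^+=0.2936  a^+=1.2512
step 2: x_pred=2.1673  r=-5.2773  x^+=-2.2181  v^+=0.7319  a^+=0.0872
step 3: x_pred=-1.4180  r=-3.8820  x^+=-4.6440  v^+=0.1961  a^+=-0.7690
step 4: x_pred=-4.8499  r=7.9099  x^+=1.7232  v^+=0.6788  a^+=0.9757
step 5: x_pred=2.9400  r=-6.6800  x^+=-2.6111  v^+=0.6072  a^+=-0.4977
step 6: x_pred=-2.2497  r=-3.7303  x^+=-5.3496  v^+=-0.5066  a^+=-1.3205
step 7: x_pred=-6.5719  r=3.9619  x^+=-3.2796  v^+=-1.2282  a^+=-0.4466

x_post = -3.2796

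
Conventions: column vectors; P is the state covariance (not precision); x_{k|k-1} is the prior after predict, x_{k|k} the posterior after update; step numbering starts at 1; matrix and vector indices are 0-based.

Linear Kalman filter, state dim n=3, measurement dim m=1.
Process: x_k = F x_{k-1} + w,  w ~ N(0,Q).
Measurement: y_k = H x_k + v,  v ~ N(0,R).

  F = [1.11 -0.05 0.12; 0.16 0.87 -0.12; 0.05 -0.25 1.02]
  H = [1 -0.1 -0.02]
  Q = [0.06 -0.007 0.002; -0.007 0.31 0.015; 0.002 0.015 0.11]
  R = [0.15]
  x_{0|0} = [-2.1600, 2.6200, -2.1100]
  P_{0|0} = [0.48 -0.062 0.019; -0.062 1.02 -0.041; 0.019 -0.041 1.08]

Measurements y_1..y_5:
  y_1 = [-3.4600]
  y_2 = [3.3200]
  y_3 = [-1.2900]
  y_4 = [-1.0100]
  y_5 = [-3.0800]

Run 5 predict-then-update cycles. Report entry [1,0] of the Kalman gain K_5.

step 1: x^-=[-2.7818, 2.1870, -2.9152]  P^-=[0.6819 -0.0477 0.2159; -0.0477 1.1004 -0.3700; 0.2159 -0.3700 1.3230]  S=[0.8429]  K=[0.8096; -0.1784; 0.2686]  nu=[-0.5178]  x^+=[-3.2010, 2.2794, -3.0543]  P^+=[0.1295 0.0740 0.0326; 0.0740 1.0736 -0.3296; 0.0326 -0.3296 1.2622]
step 2: x^-=[-4.0336, 1.8374, -3.8453]  P^-=[0.2448 -0.0181 0.2201; -0.0181 1.2323 -0.6690; 0.2201 -0.6690 1.6602]  S=[0.3999]  K=[0.6057; -0.3199; 0.6347]  nu=[7.4604]  x^+=[0.4848, -0.5495, 0.8898]  P^+=[0.0981 0.0594 0.0664; 0.0594 1.1914 -0.5878; 0.0664 -0.5878 1.4990]
step 3: x^-=[0.6724, -0.5073, 1.0692]  P^-=[0.2236 -0.0786 0.3124; -0.0786 1.3725 -0.9554; 0.3124 -0.9554 2.0494]  S=[0.3875]  K=[0.5811; -0.5076; 0.9468]  nu=[-1.9917]  x^+=[-0.4851, 0.5037, -0.8166]  P^+=[0.0927 0.0357 0.0991; 0.0357 1.2727 -0.7691; 0.0991 -0.7691 1.7019]
step 4: x^-=[-0.6616, 0.4586, -0.9831]  P^-=[0.2336 -0.1324 0.3965; -0.1324 1.4669 -1.1593; 0.3965 -1.1593 2.3620]  S=[0.4052]  K=[0.5896; -0.6315; 1.1481]  nu=[-0.3222]  x^+=[-0.8516, 0.6621, -1.3530]  P^+=[0.0927 0.0185 0.1222; 0.0185 1.3053 -0.8655; 0.1222 -0.8655 1.8279]
step 5: x^-=[-1.1407, 0.6022, -1.5882]  P^-=[0.2447 -0.1654 0.4512; -0.1654 1.5079 -1.2666; 0.4512 -1.2666 2.5469]  S=[0.4208]  K=[0.5995; -0.6912; 1.2523]  nu=[-1.9108]  x^+=[-2.2862, 1.9229, -3.9811]  P^+=[0.0935 0.0090 0.1353; 0.0090 1.3068 -0.9024; 0.1353 -0.9024 1.8871]

K[1,0] = -0.6912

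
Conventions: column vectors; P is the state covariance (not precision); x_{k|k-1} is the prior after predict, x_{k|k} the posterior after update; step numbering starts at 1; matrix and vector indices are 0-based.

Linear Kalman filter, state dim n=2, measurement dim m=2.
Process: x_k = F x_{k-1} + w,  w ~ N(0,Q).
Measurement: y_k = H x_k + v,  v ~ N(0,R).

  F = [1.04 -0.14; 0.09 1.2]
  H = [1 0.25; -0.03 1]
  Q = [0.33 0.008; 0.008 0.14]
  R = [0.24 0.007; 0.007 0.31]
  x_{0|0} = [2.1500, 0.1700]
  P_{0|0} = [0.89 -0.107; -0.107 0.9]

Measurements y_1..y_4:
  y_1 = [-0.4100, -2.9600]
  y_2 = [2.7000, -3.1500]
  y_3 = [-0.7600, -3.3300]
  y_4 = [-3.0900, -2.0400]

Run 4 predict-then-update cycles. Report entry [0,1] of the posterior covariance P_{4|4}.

P_post[0,1] = -0.0299

step 1: x^-=[2.2122, 0.3975]  P^-=[1.3414 -0.1921; -0.1921 1.4201]  S=[1.5741 0.1311; 0.1311 1.7428]  K=[0.8380 -0.1964; 0.0356 0.8155]  nu=[-2.7216, -3.2911]  x^+=[0.5777, -2.3831]  P^+=[0.2119 -0.0486; -0.0486 0.2516]
step 2: x^-=[0.9345, -2.8077]  P^-=[0.5783 -0.0745; -0.0745 0.4935]  S=[0.8119 0.0391; 0.0391 0.8085]  K=[0.6964 -0.1473; 0.0307 0.6117]  nu=[2.4675, -0.3143]  x^+=[2.6992, -2.9241]  P^+=[0.1750 -0.0355; -0.0355 0.1888]
step 3: x^-=[3.2165, -3.2660]  P^-=[0.5333 -0.0512; -0.0512 0.4056]  S=[0.7731 0.0415; 0.0415 0.7191]  K=[0.6805 -0.1328; 0.0346 0.5641]  nu=[-3.1600, 0.0325]  x^+=[1.0619, -3.3569]  P^+=[0.1702 -0.0313; -0.0313 0.1742]
step 4: x^-=[1.5744, -3.9327]  P^-=[0.5266 -0.0440; -0.0440 0.3854]  S=[0.7687 0.0439; 0.0439 0.6985]  K=[0.6781 -0.1282; 0.0366 0.5514]  nu=[-3.6812, 1.9399]  x^+=[-1.1705, -2.9980]  P^+=[0.1693 -0.0299; -0.0299 0.1703]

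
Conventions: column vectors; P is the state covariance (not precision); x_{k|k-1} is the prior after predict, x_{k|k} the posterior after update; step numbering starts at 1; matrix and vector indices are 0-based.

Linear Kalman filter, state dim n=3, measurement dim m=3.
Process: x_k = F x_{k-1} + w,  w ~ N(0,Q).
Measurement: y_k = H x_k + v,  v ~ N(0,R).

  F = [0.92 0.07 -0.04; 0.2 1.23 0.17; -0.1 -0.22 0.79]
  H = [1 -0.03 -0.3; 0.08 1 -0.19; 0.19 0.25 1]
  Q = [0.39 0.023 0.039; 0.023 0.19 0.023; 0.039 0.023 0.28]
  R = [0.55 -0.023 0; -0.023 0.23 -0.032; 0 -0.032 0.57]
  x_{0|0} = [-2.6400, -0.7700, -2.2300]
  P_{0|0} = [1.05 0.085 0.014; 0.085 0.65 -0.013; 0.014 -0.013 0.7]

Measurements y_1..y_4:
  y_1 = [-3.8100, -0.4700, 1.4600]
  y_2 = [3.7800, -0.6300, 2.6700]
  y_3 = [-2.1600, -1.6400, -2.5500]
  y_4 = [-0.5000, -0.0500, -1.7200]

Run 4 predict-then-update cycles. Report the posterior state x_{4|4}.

x_post = [-0.7736, -0.7902, -0.5300]

step 1: x^-=[-2.3935, -1.8542, -1.3283]  P^-=[1.2930 0.3673 -0.0981; 0.3673 1.2730 -0.1042; -0.0981 -0.1042 0.7649]  S=[1.9480 0.5040 0.0148; 0.5040 1.6402 0.1341; 0.0148 0.1341 1.4066]  K=[0.6498 0.0860 0.1551; -0.0237 0.8031 0.1254; -0.1291 -0.1605 0.5287]  nu=[-1.8706, 1.3233, 3.7066]  x^+=[-2.9201, -0.2821, 0.6602]  P^+=[0.3616 -0.0247 0.0231; -0.0247 0.1841 0.0045; 0.0231 0.0045 0.3010]
step 2: x^-=[-2.7327, -0.8188, 0.8757]  P^-=[0.6925 0.0784 0.0157; 0.0784 0.4830 0.0179; 0.0157 0.0179 0.4741]  S=[1.2718 0.1145 0.0178; 0.1145 0.7397 0.0434; 0.0178 0.0434 1.1216]  K=[0.5292 0.0869 0.1370; -0.0143 0.6524 0.1119; -0.0964 -0.1064 0.4350]  nu=[6.7508, 0.5738, 2.5182]  x^+=[1.2350, -0.2592, 1.2592]  P^+=[0.2955 -0.0158 0.0231; -0.0158 0.1497 0.0085; 0.0231 0.0085 0.2448]
step 3: x^-=[1.0677, 0.1422, 0.9283]  P^-=[0.6375 0.0736 0.0225; 0.0736 0.4327 0.0233; 0.0225 0.0233 0.4357]  S=[1.2096 0.1016 0.0239; 0.1016 0.6847 0.0417; 0.0239 0.0417 1.0829]  K=[0.5092 0.0919 0.1348; -0.0107 0.6289 0.1103; -0.0902 -0.0963 0.4174]  nu=[-2.9449, -1.6912, -3.7167]  x^+=[-1.0886, -1.3000, -0.1944]  P^+=[0.2845 -0.0132 0.0232; -0.0132 0.1442 0.0092; 0.0232 0.0092 0.2343]
step 4: x^-=[-1.0847, -1.8498, 0.2412]  P^-=[0.6284 0.0741 0.0235; 0.0741 0.4252 0.0239; 0.0235 0.0239 0.4286]  S=[1.1993 0.1008 0.0254; 0.1008 0.6768 0.0417; 0.0254 0.0417 1.0757]  K=[0.5056 0.0936 0.1345; -0.0097 0.6250 0.1101; -0.0890 -0.0946 0.4139]  nu=[0.6016, 1.9324, -1.2927]  x^+=[-0.7736, -0.7902, -0.5300]  P^+=[0.2825 -0.0126 0.0231; -0.0126 0.1432 0.0093; 0.0231 0.0093 0.2322]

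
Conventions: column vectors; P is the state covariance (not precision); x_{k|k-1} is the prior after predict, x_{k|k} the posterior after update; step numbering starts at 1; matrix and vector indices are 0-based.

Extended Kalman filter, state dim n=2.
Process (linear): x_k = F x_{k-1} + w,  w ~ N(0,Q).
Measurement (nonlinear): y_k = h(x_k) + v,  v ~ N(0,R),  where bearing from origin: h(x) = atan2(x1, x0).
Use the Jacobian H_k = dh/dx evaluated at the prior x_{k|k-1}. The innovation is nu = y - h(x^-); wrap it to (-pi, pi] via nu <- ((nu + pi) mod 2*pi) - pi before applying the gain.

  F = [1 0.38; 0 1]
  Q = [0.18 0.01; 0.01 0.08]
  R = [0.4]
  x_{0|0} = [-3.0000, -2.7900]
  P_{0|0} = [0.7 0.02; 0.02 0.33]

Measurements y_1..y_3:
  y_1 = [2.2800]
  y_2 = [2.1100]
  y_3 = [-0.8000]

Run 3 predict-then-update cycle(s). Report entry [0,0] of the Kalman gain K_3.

step 1: x^-=[-4.0602, -2.7900]  P^-=[0.9429 0.1554; 0.1554 0.4100]  H_jac=[0.1150 -0.1673]  S=[0.4180]  K=[0.1971; -0.1214]  nu=[-1.4636]  x^+=[-4.3487, -2.6124]  P^+=[0.9266 0.1654; 0.1654 0.4038]
step 2: x^-=[-5.3414, -2.6124]  P^-=[1.2906 0.3289; 0.3289 0.4838]  H_jac=[0.0739 -0.1511]  S=[0.4107]  K=[0.1112; -0.1188]  nu=[-1.4865]  x^+=[-5.5067, -2.4358]  P^+=[1.2855 0.3343; 0.3343 0.4780]
step 3: x^-=[-6.4323, -2.4358]  P^-=[1.7886 0.5259; 0.5259 0.5580]  H_jac=[0.0515 -0.1360]  S=[0.4077]  K=[0.0505; -0.1197]  nu=[1.9796]  x^+=[-6.3324, -2.6727]  P^+=[1.7876 0.5284; 0.5284 0.5522]

K[0,0] = 0.0505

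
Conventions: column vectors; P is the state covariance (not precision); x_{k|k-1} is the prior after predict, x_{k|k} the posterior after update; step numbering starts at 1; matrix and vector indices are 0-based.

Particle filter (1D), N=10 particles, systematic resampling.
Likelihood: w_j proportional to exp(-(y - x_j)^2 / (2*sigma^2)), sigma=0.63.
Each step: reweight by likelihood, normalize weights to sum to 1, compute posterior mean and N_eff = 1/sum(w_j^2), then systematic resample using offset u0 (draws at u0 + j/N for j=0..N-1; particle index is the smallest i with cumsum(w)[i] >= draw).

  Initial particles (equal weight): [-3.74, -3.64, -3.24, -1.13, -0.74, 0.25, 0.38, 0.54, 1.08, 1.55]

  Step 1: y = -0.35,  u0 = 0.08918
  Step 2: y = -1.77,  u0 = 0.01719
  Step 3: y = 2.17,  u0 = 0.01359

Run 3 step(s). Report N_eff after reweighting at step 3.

step 1: w=[0.0000, 0.0000, 0.0000, 0.1607, 0.2855, 0.2197, 0.1767, 0.1275, 0.0263, 0.0037]  mean=-0.1679  Neff=4.9077  idx=[3, 4, 4, 4, 5, 5, 6, 6, 7, 8]
step 2: w=[0.4251, 0.1871, 0.1871, 0.1871, 0.0042, 0.0042, 0.0021, 0.0021, 0.0009, 0.0000]  mean=-0.8917  Neff=3.4984  idx=[0, 0, 0, 0, 0, 1, 2, 2, 3, 3]
step 3: w=[0.0090, 0.0090, 0.0090, 0.0090, 0.0090, 0.1910, 0.1910, 0.1910, 0.1910, 0.1910]  mean=-0.7576  Neff=5.4720  idx=[1, 5, 5, 6, 6, 7, 7, 8, 9, 9]

N_eff = 5.4720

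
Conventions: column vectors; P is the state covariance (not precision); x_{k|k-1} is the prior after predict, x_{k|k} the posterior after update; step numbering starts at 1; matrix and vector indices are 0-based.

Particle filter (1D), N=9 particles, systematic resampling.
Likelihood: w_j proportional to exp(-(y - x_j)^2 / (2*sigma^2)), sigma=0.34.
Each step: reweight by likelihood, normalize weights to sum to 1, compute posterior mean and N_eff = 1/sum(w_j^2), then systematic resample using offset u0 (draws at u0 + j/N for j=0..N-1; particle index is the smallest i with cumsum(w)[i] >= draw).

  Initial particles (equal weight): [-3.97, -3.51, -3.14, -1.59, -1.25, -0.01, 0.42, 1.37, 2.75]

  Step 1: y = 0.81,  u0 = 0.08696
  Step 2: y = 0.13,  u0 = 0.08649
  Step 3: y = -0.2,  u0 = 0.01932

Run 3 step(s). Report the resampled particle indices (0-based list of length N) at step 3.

step 1: w=[0.0000, 0.0000, 0.0000, 0.0000, 0.0000, 0.0657, 0.6240, 0.3103, 0.0000]  mean=0.6865  Neff=2.0411  idx=[6, 6, 6, 6, 6, 6, 7, 7, 7]
step 2: w=[0.1665, 0.1665, 0.1665, 0.1665, 0.1665, 0.1665, 0.0003, 0.0003, 0.0003]  mean=0.4209  Neff=6.0112  idx=[0, 1, 1, 2, 3, 3, 4, 5, 5]
step 3: w=[0.1111, 0.1111, 0.1111, 0.1111, 0.1111, 0.1111, 0.1111, 0.1111, 0.1111]  mean=0.4200  Neff=9.0000  idx=[0, 1, 2, 3, 4, 5, 6, 7, 8]

resampled_idx = [0, 1, 2, 3, 4, 5, 6, 7, 8]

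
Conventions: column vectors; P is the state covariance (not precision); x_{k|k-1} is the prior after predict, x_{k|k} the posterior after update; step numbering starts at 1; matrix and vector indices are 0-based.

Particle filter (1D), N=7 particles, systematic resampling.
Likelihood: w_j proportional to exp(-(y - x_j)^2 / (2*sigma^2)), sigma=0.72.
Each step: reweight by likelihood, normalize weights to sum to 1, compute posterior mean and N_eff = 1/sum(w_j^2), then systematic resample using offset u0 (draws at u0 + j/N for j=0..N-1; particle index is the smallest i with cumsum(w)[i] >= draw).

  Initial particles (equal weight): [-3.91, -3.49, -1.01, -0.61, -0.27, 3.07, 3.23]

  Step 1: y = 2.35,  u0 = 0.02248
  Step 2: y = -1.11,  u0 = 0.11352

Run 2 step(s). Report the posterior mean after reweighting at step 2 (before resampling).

post_mean = 3.0968

step 1: w=[0.0000, 0.0000, 0.0000, 0.0002, 0.0012, 0.5606, 0.4379]  mean=3.1352  Neff=1.9760  idx=[5, 5, 5, 5, 6, 6, 6]
step 2: w=[0.2081, 0.2081, 0.2081, 0.2081, 0.0559, 0.0559, 0.0559]  mean=3.0968  Neff=5.4772  idx=[0, 1, 1, 2, 3, 3, 6]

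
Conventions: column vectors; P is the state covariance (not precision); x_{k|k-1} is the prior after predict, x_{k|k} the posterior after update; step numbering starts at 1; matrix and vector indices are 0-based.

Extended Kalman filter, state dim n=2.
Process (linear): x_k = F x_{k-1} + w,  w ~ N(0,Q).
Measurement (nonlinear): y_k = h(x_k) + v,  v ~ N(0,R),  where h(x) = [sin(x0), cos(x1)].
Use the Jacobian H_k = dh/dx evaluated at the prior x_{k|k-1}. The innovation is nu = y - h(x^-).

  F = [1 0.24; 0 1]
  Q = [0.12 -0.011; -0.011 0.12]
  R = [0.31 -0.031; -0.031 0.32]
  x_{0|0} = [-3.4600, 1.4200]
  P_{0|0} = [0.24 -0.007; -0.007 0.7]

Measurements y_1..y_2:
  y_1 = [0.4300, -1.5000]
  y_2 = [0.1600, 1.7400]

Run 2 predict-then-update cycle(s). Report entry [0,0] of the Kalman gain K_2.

step 1: x^-=[-3.1192, 1.4200]  P^-=[0.3970 0.1500; 0.1500 0.8200]  H_jac=[-0.9997 0.0000; 0.0000 -0.9887]  S=[0.7068 0.1173; 0.1173 1.1215]  K=[-0.5491 -0.0748; -0.0939 -0.7131]  nu=[0.4524, -1.6502]  x^+=[-3.2441, 2.5542]  P^+=[0.1679 0.0070; 0.0070 0.2279]
step 2: x^-=[-2.6311, 2.5542]  P^-=[0.3044 0.0507; 0.0507 0.3479]  H_jac=[-0.8725 0.0000; 0.0000 -0.5542]  S=[0.5418 -0.0065; -0.0065 0.4268]  K=[-0.4912 -0.0733; -0.0871 -0.4530]  nu=[0.6486, 2.5724]  x^+=[-3.1382, 1.3326]  P^+=[0.1719 0.0148; 0.0148 0.2567]

K[0,0] = -0.4912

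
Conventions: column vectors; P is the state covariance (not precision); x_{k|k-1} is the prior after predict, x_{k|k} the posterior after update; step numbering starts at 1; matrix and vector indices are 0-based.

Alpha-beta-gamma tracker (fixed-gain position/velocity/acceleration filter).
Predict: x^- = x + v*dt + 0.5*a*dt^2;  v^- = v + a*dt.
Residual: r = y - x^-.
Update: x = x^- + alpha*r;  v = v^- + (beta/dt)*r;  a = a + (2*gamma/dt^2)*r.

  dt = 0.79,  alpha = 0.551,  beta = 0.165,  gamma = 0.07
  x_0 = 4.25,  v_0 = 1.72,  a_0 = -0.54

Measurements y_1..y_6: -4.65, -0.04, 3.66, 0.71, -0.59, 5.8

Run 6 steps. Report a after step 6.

step 1: x_pred=5.4403  r=-10.0903  x^+=-0.1195  v^+=-0.8141  a^+=-2.8035
step 2: x_pred=-1.6374  r=1.5974  x^+=-0.7572  v^+=-2.6952  a^+=-2.4452
step 3: x_pred=-3.6494  r=7.3094  x^+=0.3781  v^+=-3.1002  a^+=-0.8055
step 4: x_pred=-2.3224  r=3.0324  x^+=-0.6516  v^+=-3.1032  a^+=-0.1252
step 5: x_pred=-3.1421  r=2.5521  x^+=-1.7359  v^+=-2.6691  a^+=0.4473
step 6: x_pred=-3.7049  r=9.5049  x^+=1.5323  v^+=-0.3305  a^+=2.5794

a_post = 2.5794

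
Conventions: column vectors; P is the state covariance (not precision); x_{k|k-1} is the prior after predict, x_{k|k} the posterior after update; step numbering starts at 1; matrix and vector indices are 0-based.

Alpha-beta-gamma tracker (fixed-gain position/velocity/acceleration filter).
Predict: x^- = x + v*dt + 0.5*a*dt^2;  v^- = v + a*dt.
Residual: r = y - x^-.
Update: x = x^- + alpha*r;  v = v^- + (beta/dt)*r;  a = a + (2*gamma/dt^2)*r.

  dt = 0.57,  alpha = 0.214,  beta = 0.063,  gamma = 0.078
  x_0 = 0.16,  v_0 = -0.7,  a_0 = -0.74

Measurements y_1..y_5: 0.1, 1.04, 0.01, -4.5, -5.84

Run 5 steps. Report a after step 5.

a_post = -2.3274

step 1: x_pred=-0.3592  r=0.4592  x^+=-0.2609  v^+=-1.0710  a^+=-0.5195
step 2: x_pred=-0.9558  r=1.9958  x^+=-0.5287  v^+=-1.1466  a^+=0.4388
step 3: x_pred=-1.1110  r=1.1210  x^+=-0.8711  v^+=-0.7726  a^+=0.9770
step 4: x_pred=-1.1527  r=-3.3473  x^+=-1.8691  v^+=-0.5856  a^+=-0.6302
step 5: x_pred=-2.3052  r=-3.5348  x^+=-3.0617  v^+=-1.3355  a^+=-2.3274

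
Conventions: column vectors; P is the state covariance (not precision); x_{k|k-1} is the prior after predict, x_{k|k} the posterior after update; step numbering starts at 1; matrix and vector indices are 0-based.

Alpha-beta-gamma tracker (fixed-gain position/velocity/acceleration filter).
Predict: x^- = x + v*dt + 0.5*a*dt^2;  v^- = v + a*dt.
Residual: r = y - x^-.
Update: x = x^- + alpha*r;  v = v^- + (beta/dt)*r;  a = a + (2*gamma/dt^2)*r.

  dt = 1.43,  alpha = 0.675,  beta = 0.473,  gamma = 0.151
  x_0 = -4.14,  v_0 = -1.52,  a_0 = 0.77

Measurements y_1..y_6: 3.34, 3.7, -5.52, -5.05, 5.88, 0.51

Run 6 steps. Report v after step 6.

step 1: x_pred=-5.5263  r=8.8663  x^+=0.4584  v^+=2.5138  a^+=2.0794
step 2: x_pred=6.1793  r=-2.4793  x^+=4.5058  v^+=4.6673  a^+=1.7133
step 3: x_pred=12.9317  r=-18.4517  x^+=0.4768  v^+=1.0140  a^+=-1.0118
step 4: x_pred=0.8924  r=-5.9424  x^+=-3.1187  v^+=-2.3984  a^+=-1.8894
step 5: x_pred=-8.4802  r=14.3602  x^+=1.2129  v^+=-0.3503  a^+=0.2314
step 6: x_pred=0.9487  r=-0.4387  x^+=0.6526  v^+=-0.1644  a^+=0.1666

v_post = -0.1644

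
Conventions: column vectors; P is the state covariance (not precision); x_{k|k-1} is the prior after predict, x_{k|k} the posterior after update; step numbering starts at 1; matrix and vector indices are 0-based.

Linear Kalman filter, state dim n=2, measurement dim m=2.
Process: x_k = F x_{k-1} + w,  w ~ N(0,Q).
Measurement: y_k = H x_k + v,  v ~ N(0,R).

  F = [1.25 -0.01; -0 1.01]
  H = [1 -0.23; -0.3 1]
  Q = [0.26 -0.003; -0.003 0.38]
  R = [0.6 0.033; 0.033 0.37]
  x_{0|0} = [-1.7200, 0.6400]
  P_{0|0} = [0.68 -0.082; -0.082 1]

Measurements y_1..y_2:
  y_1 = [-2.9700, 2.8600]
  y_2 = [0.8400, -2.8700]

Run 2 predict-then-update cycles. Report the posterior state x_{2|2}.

x_post = [-0.7193, -1.3623]

step 1: x^-=[-2.1564, 0.6464]  P^-=[1.3247 -0.1166; -0.1166 1.4001]  S=[2.0524 -0.8111; -0.8111 1.9593]  K=[0.6633 0.0123; 0.0905 0.7699]  nu=[-0.6649, 1.5667]  x^+=[-2.5783, 1.7924]  P^+=[0.4345 0.1568; 0.1568 0.3349]
step 2: x^-=[-3.2408, 1.8104]  P^-=[0.9350 0.1915; 0.1915 0.7216]  S=[1.4850 -0.2087; -0.2087 1.0609]  K=[0.6049 0.0351; 0.1082 0.6474]  nu=[4.4972, -5.6526]  x^+=[-0.7193, -1.3623]  P^+=[0.3992 0.1527; 0.1527 0.2889]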